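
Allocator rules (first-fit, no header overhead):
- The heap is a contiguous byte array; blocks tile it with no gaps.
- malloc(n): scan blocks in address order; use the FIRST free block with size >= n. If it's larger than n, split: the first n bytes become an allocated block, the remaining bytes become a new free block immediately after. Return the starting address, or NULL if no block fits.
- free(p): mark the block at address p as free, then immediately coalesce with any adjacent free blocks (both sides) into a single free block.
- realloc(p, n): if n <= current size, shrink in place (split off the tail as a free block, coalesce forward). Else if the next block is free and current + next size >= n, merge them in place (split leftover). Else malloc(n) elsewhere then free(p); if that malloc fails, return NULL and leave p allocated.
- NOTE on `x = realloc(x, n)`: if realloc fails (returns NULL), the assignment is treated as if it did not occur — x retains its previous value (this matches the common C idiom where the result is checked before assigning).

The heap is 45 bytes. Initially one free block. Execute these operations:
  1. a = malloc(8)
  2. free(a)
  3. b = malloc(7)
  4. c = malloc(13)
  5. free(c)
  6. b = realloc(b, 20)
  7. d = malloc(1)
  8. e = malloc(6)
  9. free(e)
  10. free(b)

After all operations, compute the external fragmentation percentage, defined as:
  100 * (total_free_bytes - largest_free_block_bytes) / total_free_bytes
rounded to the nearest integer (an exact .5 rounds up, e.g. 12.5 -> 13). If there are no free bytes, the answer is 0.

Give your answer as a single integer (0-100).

Op 1: a = malloc(8) -> a = 0; heap: [0-7 ALLOC][8-44 FREE]
Op 2: free(a) -> (freed a); heap: [0-44 FREE]
Op 3: b = malloc(7) -> b = 0; heap: [0-6 ALLOC][7-44 FREE]
Op 4: c = malloc(13) -> c = 7; heap: [0-6 ALLOC][7-19 ALLOC][20-44 FREE]
Op 5: free(c) -> (freed c); heap: [0-6 ALLOC][7-44 FREE]
Op 6: b = realloc(b, 20) -> b = 0; heap: [0-19 ALLOC][20-44 FREE]
Op 7: d = malloc(1) -> d = 20; heap: [0-19 ALLOC][20-20 ALLOC][21-44 FREE]
Op 8: e = malloc(6) -> e = 21; heap: [0-19 ALLOC][20-20 ALLOC][21-26 ALLOC][27-44 FREE]
Op 9: free(e) -> (freed e); heap: [0-19 ALLOC][20-20 ALLOC][21-44 FREE]
Op 10: free(b) -> (freed b); heap: [0-19 FREE][20-20 ALLOC][21-44 FREE]
Free blocks: [20 24] total_free=44 largest=24 -> 100*(44-24)/44 = 2000/44 ≈ 45.455 -> rounds to 45

Answer: 45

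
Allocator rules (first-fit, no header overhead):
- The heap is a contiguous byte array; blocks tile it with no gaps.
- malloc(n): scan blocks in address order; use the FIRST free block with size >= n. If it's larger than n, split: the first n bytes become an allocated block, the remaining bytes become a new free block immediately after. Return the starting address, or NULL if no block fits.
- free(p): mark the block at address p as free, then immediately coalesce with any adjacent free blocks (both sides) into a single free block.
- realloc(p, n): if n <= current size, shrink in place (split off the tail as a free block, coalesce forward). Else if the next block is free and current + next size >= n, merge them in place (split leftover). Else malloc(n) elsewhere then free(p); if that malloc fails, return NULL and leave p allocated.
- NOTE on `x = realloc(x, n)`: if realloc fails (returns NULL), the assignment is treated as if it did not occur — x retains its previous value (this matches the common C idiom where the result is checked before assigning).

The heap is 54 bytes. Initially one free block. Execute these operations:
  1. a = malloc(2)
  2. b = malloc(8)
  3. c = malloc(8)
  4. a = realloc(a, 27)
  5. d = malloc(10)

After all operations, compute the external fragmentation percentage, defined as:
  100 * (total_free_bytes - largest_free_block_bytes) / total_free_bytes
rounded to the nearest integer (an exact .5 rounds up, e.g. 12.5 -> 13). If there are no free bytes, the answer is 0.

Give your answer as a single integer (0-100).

Op 1: a = malloc(2) -> a = 0; heap: [0-1 ALLOC][2-53 FREE]
Op 2: b = malloc(8) -> b = 2; heap: [0-1 ALLOC][2-9 ALLOC][10-53 FREE]
Op 3: c = malloc(8) -> c = 10; heap: [0-1 ALLOC][2-9 ALLOC][10-17 ALLOC][18-53 FREE]
Op 4: a = realloc(a, 27) -> a = 18; heap: [0-1 FREE][2-9 ALLOC][10-17 ALLOC][18-44 ALLOC][45-53 FREE]
Op 5: d = malloc(10) -> d = NULL; heap: [0-1 FREE][2-9 ALLOC][10-17 ALLOC][18-44 ALLOC][45-53 FREE]
Free blocks: [2 9] total_free=11 largest=9 -> 100*(11-9)/11 = 200/11 ≈ 18.182 -> rounds to 18

Answer: 18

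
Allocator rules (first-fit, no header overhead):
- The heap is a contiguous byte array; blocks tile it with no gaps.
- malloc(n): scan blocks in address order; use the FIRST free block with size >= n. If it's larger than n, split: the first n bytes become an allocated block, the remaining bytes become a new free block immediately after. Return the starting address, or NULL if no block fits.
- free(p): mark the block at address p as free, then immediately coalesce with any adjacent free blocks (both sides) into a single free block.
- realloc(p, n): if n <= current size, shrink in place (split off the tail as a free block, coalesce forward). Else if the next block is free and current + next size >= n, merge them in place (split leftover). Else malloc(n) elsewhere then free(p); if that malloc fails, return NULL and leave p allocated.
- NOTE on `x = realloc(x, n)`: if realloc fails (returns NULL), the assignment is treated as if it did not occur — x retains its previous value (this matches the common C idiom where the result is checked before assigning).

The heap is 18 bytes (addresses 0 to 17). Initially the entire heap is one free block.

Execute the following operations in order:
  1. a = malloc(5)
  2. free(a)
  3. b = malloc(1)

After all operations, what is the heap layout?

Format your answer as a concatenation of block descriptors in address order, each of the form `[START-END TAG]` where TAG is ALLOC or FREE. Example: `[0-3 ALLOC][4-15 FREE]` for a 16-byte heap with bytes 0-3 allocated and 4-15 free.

Op 1: a = malloc(5) -> a = 0; heap: [0-4 ALLOC][5-17 FREE]
Op 2: free(a) -> (freed a); heap: [0-17 FREE]
Op 3: b = malloc(1) -> b = 0; heap: [0-0 ALLOC][1-17 FREE]

Answer: [0-0 ALLOC][1-17 FREE]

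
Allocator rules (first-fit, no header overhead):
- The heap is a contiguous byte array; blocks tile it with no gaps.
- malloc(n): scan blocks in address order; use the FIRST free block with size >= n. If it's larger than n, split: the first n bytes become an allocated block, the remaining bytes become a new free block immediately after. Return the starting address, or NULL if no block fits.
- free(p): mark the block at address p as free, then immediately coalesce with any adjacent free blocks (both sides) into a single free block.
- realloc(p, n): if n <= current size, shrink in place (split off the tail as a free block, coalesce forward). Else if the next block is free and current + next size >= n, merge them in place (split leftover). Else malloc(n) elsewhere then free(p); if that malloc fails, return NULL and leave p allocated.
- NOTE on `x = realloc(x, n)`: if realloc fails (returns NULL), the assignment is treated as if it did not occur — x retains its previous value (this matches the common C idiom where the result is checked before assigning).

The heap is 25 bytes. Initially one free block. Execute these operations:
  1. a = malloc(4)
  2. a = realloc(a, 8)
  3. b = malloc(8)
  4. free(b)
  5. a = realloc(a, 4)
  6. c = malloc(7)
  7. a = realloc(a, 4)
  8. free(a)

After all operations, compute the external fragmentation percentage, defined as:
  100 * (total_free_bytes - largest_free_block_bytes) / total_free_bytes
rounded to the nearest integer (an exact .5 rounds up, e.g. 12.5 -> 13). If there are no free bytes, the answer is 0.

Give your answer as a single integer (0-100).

Op 1: a = malloc(4) -> a = 0; heap: [0-3 ALLOC][4-24 FREE]
Op 2: a = realloc(a, 8) -> a = 0; heap: [0-7 ALLOC][8-24 FREE]
Op 3: b = malloc(8) -> b = 8; heap: [0-7 ALLOC][8-15 ALLOC][16-24 FREE]
Op 4: free(b) -> (freed b); heap: [0-7 ALLOC][8-24 FREE]
Op 5: a = realloc(a, 4) -> a = 0; heap: [0-3 ALLOC][4-24 FREE]
Op 6: c = malloc(7) -> c = 4; heap: [0-3 ALLOC][4-10 ALLOC][11-24 FREE]
Op 7: a = realloc(a, 4) -> a = 0; heap: [0-3 ALLOC][4-10 ALLOC][11-24 FREE]
Op 8: free(a) -> (freed a); heap: [0-3 FREE][4-10 ALLOC][11-24 FREE]
Free blocks: [4 14] total_free=18 largest=14 -> 100*(18-14)/18 = 400/18 ≈ 22.222 -> rounds to 22

Answer: 22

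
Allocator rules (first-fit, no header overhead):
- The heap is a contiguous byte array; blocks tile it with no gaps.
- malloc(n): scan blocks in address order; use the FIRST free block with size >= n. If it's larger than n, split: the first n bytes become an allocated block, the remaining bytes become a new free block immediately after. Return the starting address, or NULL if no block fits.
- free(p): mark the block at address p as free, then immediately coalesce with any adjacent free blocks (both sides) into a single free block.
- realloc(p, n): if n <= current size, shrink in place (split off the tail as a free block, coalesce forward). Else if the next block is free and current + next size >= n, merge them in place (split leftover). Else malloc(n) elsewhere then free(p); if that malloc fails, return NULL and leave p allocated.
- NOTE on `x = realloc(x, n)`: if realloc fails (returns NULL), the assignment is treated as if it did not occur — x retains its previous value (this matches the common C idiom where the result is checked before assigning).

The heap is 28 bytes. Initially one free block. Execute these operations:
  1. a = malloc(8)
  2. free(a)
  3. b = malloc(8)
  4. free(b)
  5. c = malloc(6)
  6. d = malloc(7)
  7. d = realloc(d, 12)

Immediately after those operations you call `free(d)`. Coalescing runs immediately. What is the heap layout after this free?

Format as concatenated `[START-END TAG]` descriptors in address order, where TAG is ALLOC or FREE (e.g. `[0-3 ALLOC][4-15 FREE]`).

Answer: [0-5 ALLOC][6-27 FREE]

Derivation:
Op 1: a = malloc(8) -> a = 0; heap: [0-7 ALLOC][8-27 FREE]
Op 2: free(a) -> (freed a); heap: [0-27 FREE]
Op 3: b = malloc(8) -> b = 0; heap: [0-7 ALLOC][8-27 FREE]
Op 4: free(b) -> (freed b); heap: [0-27 FREE]
Op 5: c = malloc(6) -> c = 0; heap: [0-5 ALLOC][6-27 FREE]
Op 6: d = malloc(7) -> d = 6; heap: [0-5 ALLOC][6-12 ALLOC][13-27 FREE]
Op 7: d = realloc(d, 12) -> d = 6; heap: [0-5 ALLOC][6-17 ALLOC][18-27 FREE]
free(d): d = 6 -> block [6-17 ALLOC]; mark free, coalesce with adjacent free neighbors -> [0-5 ALLOC][6-27 FREE]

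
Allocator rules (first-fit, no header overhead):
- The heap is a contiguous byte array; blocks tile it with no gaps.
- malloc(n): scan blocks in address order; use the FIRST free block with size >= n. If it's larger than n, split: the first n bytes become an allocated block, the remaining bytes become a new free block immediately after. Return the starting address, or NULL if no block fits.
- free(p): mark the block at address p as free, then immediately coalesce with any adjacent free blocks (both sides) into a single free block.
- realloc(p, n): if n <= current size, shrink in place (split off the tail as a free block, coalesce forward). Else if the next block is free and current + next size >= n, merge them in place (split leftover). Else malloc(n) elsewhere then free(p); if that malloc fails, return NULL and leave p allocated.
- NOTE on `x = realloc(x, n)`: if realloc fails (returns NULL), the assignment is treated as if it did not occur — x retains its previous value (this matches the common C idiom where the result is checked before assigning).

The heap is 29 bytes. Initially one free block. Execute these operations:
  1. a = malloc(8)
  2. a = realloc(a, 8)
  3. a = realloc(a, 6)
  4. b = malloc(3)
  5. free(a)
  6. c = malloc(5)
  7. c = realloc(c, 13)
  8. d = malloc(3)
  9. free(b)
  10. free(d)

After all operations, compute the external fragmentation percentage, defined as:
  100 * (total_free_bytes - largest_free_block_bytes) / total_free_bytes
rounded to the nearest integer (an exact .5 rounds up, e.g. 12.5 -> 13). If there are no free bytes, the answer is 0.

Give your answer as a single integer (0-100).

Op 1: a = malloc(8) -> a = 0; heap: [0-7 ALLOC][8-28 FREE]
Op 2: a = realloc(a, 8) -> a = 0; heap: [0-7 ALLOC][8-28 FREE]
Op 3: a = realloc(a, 6) -> a = 0; heap: [0-5 ALLOC][6-28 FREE]
Op 4: b = malloc(3) -> b = 6; heap: [0-5 ALLOC][6-8 ALLOC][9-28 FREE]
Op 5: free(a) -> (freed a); heap: [0-5 FREE][6-8 ALLOC][9-28 FREE]
Op 6: c = malloc(5) -> c = 0; heap: [0-4 ALLOC][5-5 FREE][6-8 ALLOC][9-28 FREE]
Op 7: c = realloc(c, 13) -> c = 9; heap: [0-5 FREE][6-8 ALLOC][9-21 ALLOC][22-28 FREE]
Op 8: d = malloc(3) -> d = 0; heap: [0-2 ALLOC][3-5 FREE][6-8 ALLOC][9-21 ALLOC][22-28 FREE]
Op 9: free(b) -> (freed b); heap: [0-2 ALLOC][3-8 FREE][9-21 ALLOC][22-28 FREE]
Op 10: free(d) -> (freed d); heap: [0-8 FREE][9-21 ALLOC][22-28 FREE]
Free blocks: [9 7] total_free=16 largest=9 -> 100*(16-9)/16 = 700/16 = 43.75 -> rounds to 44

Answer: 44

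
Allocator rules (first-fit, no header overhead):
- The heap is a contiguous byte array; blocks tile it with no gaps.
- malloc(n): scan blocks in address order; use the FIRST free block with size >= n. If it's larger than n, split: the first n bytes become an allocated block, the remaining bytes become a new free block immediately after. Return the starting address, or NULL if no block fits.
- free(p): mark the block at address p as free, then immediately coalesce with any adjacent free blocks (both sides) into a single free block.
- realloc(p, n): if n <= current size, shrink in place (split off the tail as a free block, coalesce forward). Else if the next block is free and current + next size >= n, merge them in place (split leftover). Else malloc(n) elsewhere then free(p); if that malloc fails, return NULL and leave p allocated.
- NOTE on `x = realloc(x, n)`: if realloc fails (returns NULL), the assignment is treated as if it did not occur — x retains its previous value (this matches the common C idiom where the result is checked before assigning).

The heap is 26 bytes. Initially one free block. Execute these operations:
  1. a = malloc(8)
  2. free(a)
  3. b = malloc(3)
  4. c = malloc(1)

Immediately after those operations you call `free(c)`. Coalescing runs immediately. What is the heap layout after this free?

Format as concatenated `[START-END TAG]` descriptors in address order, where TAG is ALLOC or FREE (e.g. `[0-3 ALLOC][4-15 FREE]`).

Answer: [0-2 ALLOC][3-25 FREE]

Derivation:
Op 1: a = malloc(8) -> a = 0; heap: [0-7 ALLOC][8-25 FREE]
Op 2: free(a) -> (freed a); heap: [0-25 FREE]
Op 3: b = malloc(3) -> b = 0; heap: [0-2 ALLOC][3-25 FREE]
Op 4: c = malloc(1) -> c = 3; heap: [0-2 ALLOC][3-3 ALLOC][4-25 FREE]
free(c): c = 3 -> block [3-3 ALLOC]; mark free, coalesce with adjacent free neighbors -> [0-2 ALLOC][3-25 FREE]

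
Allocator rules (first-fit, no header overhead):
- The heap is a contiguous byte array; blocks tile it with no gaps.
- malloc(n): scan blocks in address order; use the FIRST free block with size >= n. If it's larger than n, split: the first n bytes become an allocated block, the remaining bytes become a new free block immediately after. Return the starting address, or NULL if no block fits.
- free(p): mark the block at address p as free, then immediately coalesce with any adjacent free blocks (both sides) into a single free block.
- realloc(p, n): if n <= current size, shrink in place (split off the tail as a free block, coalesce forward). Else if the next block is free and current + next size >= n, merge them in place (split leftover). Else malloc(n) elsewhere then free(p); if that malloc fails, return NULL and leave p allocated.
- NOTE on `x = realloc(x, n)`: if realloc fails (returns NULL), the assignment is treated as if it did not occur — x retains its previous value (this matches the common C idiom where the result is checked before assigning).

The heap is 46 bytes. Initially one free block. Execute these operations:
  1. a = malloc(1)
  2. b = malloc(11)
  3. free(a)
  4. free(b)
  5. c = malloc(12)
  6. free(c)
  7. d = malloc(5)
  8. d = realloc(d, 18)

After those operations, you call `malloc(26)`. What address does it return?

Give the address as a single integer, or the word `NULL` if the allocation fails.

Answer: 18

Derivation:
Op 1: a = malloc(1) -> a = 0; heap: [0-0 ALLOC][1-45 FREE]
Op 2: b = malloc(11) -> b = 1; heap: [0-0 ALLOC][1-11 ALLOC][12-45 FREE]
Op 3: free(a) -> (freed a); heap: [0-0 FREE][1-11 ALLOC][12-45 FREE]
Op 4: free(b) -> (freed b); heap: [0-45 FREE]
Op 5: c = malloc(12) -> c = 0; heap: [0-11 ALLOC][12-45 FREE]
Op 6: free(c) -> (freed c); heap: [0-45 FREE]
Op 7: d = malloc(5) -> d = 0; heap: [0-4 ALLOC][5-45 FREE]
Op 8: d = realloc(d, 18) -> d = 0; heap: [0-17 ALLOC][18-45 FREE]
malloc(26): first-fit scan over [0-17 ALLOC][18-45 FREE] -> 18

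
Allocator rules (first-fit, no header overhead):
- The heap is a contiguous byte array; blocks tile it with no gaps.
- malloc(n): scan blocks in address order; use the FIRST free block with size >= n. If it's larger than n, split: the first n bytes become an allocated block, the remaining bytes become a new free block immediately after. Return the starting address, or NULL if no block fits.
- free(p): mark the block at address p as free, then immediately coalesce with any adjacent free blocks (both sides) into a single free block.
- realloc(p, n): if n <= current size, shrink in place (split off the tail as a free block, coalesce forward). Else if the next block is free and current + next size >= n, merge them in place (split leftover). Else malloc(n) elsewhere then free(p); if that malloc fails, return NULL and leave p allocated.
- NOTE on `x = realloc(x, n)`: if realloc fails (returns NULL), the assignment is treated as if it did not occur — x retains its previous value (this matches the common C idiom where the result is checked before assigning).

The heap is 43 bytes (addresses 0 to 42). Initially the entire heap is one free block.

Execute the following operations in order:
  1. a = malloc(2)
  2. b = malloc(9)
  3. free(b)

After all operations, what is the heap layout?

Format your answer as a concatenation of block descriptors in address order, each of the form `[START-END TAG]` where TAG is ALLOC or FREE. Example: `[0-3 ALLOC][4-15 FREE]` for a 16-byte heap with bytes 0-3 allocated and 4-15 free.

Answer: [0-1 ALLOC][2-42 FREE]

Derivation:
Op 1: a = malloc(2) -> a = 0; heap: [0-1 ALLOC][2-42 FREE]
Op 2: b = malloc(9) -> b = 2; heap: [0-1 ALLOC][2-10 ALLOC][11-42 FREE]
Op 3: free(b) -> (freed b); heap: [0-1 ALLOC][2-42 FREE]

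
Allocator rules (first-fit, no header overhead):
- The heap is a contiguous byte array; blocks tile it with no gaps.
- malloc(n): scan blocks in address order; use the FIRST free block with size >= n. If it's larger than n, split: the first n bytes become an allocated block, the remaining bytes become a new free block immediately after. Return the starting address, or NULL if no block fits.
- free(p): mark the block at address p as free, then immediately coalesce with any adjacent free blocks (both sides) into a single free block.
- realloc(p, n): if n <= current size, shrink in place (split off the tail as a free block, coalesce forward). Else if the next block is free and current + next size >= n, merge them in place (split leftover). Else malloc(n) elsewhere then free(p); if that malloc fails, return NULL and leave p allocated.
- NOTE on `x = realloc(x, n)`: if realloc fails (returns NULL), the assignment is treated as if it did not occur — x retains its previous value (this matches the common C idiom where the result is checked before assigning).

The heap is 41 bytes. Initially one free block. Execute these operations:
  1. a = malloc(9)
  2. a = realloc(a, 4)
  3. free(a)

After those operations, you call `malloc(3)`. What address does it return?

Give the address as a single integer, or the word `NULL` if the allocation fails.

Op 1: a = malloc(9) -> a = 0; heap: [0-8 ALLOC][9-40 FREE]
Op 2: a = realloc(a, 4) -> a = 0; heap: [0-3 ALLOC][4-40 FREE]
Op 3: free(a) -> (freed a); heap: [0-40 FREE]
malloc(3): first-fit scan over [0-40 FREE] -> 0

Answer: 0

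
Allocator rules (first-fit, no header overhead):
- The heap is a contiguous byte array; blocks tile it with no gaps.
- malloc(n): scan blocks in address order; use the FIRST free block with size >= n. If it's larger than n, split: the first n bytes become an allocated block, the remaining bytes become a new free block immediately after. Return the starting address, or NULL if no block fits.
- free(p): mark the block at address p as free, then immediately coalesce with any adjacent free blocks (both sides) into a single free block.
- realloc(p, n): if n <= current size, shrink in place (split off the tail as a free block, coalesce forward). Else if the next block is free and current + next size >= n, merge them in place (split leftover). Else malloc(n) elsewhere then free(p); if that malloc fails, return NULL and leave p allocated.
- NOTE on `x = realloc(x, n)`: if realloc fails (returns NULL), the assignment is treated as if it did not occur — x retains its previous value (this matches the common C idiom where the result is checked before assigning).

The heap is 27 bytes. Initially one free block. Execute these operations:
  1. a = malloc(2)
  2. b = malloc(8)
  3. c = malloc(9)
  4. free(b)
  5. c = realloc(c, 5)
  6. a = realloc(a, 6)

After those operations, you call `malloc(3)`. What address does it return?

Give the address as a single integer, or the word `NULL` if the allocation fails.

Answer: 6

Derivation:
Op 1: a = malloc(2) -> a = 0; heap: [0-1 ALLOC][2-26 FREE]
Op 2: b = malloc(8) -> b = 2; heap: [0-1 ALLOC][2-9 ALLOC][10-26 FREE]
Op 3: c = malloc(9) -> c = 10; heap: [0-1 ALLOC][2-9 ALLOC][10-18 ALLOC][19-26 FREE]
Op 4: free(b) -> (freed b); heap: [0-1 ALLOC][2-9 FREE][10-18 ALLOC][19-26 FREE]
Op 5: c = realloc(c, 5) -> c = 10; heap: [0-1 ALLOC][2-9 FREE][10-14 ALLOC][15-26 FREE]
Op 6: a = realloc(a, 6) -> a = 0; heap: [0-5 ALLOC][6-9 FREE][10-14 ALLOC][15-26 FREE]
malloc(3): first-fit scan over [0-5 ALLOC][6-9 FREE][10-14 ALLOC][15-26 FREE] -> 6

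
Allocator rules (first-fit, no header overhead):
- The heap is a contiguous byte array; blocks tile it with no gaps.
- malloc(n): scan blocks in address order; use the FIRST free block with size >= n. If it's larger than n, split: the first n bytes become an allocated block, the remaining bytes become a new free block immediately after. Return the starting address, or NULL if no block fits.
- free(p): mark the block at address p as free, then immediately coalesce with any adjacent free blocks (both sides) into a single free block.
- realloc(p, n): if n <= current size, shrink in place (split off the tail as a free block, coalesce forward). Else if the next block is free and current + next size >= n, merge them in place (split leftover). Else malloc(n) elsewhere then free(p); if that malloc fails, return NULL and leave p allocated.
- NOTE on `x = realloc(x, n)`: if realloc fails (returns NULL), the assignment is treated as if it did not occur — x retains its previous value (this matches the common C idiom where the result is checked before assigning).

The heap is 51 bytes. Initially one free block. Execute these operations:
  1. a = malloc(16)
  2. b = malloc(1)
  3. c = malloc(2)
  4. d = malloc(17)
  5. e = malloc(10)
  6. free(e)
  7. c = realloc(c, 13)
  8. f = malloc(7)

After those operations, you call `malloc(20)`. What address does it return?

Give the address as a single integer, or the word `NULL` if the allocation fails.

Op 1: a = malloc(16) -> a = 0; heap: [0-15 ALLOC][16-50 FREE]
Op 2: b = malloc(1) -> b = 16; heap: [0-15 ALLOC][16-16 ALLOC][17-50 FREE]
Op 3: c = malloc(2) -> c = 17; heap: [0-15 ALLOC][16-16 ALLOC][17-18 ALLOC][19-50 FREE]
Op 4: d = malloc(17) -> d = 19; heap: [0-15 ALLOC][16-16 ALLOC][17-18 ALLOC][19-35 ALLOC][36-50 FREE]
Op 5: e = malloc(10) -> e = 36; heap: [0-15 ALLOC][16-16 ALLOC][17-18 ALLOC][19-35 ALLOC][36-45 ALLOC][46-50 FREE]
Op 6: free(e) -> (freed e); heap: [0-15 ALLOC][16-16 ALLOC][17-18 ALLOC][19-35 ALLOC][36-50 FREE]
Op 7: c = realloc(c, 13) -> c = 36; heap: [0-15 ALLOC][16-16 ALLOC][17-18 FREE][19-35 ALLOC][36-48 ALLOC][49-50 FREE]
Op 8: f = malloc(7) -> f = NULL; heap: [0-15 ALLOC][16-16 ALLOC][17-18 FREE][19-35 ALLOC][36-48 ALLOC][49-50 FREE]
malloc(20): first-fit scan over [0-15 ALLOC][16-16 ALLOC][17-18 FREE][19-35 ALLOC][36-48 ALLOC][49-50 FREE] -> NULL

Answer: NULL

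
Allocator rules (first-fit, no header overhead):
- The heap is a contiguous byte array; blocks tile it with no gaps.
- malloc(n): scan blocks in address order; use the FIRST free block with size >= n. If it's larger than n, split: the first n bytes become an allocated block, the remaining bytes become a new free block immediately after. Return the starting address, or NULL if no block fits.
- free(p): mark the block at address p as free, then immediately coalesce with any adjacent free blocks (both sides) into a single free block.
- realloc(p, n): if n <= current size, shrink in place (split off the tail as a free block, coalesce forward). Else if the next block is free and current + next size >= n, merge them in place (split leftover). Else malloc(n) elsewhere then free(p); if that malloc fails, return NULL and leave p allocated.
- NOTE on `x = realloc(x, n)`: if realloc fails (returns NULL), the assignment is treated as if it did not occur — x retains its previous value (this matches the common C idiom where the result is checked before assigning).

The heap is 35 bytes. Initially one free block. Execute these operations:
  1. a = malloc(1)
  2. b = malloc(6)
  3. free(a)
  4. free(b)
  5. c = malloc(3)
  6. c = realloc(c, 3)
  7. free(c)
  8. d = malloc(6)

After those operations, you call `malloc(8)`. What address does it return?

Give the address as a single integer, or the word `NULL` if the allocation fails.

Op 1: a = malloc(1) -> a = 0; heap: [0-0 ALLOC][1-34 FREE]
Op 2: b = malloc(6) -> b = 1; heap: [0-0 ALLOC][1-6 ALLOC][7-34 FREE]
Op 3: free(a) -> (freed a); heap: [0-0 FREE][1-6 ALLOC][7-34 FREE]
Op 4: free(b) -> (freed b); heap: [0-34 FREE]
Op 5: c = malloc(3) -> c = 0; heap: [0-2 ALLOC][3-34 FREE]
Op 6: c = realloc(c, 3) -> c = 0; heap: [0-2 ALLOC][3-34 FREE]
Op 7: free(c) -> (freed c); heap: [0-34 FREE]
Op 8: d = malloc(6) -> d = 0; heap: [0-5 ALLOC][6-34 FREE]
malloc(8): first-fit scan over [0-5 ALLOC][6-34 FREE] -> 6

Answer: 6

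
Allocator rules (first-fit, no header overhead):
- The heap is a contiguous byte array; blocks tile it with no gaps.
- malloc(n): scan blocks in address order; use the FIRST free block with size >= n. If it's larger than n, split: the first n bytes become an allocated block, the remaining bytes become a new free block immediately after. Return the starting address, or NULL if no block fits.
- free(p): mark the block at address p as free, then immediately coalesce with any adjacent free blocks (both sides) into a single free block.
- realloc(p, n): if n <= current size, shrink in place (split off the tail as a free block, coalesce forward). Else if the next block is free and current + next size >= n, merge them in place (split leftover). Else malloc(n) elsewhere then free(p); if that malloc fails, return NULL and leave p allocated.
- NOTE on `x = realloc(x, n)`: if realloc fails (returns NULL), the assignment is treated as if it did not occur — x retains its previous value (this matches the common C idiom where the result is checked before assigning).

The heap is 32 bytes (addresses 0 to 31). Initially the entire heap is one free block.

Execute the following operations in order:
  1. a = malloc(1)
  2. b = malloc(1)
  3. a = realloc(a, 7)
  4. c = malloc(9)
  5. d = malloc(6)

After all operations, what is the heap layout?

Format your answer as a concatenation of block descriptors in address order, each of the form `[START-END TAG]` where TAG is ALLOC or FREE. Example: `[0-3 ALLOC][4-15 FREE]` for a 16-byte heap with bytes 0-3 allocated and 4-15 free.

Op 1: a = malloc(1) -> a = 0; heap: [0-0 ALLOC][1-31 FREE]
Op 2: b = malloc(1) -> b = 1; heap: [0-0 ALLOC][1-1 ALLOC][2-31 FREE]
Op 3: a = realloc(a, 7) -> a = 2; heap: [0-0 FREE][1-1 ALLOC][2-8 ALLOC][9-31 FREE]
Op 4: c = malloc(9) -> c = 9; heap: [0-0 FREE][1-1 ALLOC][2-8 ALLOC][9-17 ALLOC][18-31 FREE]
Op 5: d = malloc(6) -> d = 18; heap: [0-0 FREE][1-1 ALLOC][2-8 ALLOC][9-17 ALLOC][18-23 ALLOC][24-31 FREE]

Answer: [0-0 FREE][1-1 ALLOC][2-8 ALLOC][9-17 ALLOC][18-23 ALLOC][24-31 FREE]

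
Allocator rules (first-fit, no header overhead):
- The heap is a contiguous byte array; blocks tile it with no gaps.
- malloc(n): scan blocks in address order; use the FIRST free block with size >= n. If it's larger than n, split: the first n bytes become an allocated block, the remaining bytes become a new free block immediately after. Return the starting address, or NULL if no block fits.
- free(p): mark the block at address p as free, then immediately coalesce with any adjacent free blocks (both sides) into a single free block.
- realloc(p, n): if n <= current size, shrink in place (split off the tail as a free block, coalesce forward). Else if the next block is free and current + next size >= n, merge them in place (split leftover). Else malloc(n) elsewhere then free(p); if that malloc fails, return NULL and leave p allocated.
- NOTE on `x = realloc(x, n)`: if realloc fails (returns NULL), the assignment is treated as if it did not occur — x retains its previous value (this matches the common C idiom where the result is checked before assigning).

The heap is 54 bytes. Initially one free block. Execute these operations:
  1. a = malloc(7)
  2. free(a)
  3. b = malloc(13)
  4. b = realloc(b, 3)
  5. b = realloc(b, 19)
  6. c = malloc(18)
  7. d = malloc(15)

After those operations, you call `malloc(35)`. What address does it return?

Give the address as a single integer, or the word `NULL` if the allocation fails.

Op 1: a = malloc(7) -> a = 0; heap: [0-6 ALLOC][7-53 FREE]
Op 2: free(a) -> (freed a); heap: [0-53 FREE]
Op 3: b = malloc(13) -> b = 0; heap: [0-12 ALLOC][13-53 FREE]
Op 4: b = realloc(b, 3) -> b = 0; heap: [0-2 ALLOC][3-53 FREE]
Op 5: b = realloc(b, 19) -> b = 0; heap: [0-18 ALLOC][19-53 FREE]
Op 6: c = malloc(18) -> c = 19; heap: [0-18 ALLOC][19-36 ALLOC][37-53 FREE]
Op 7: d = malloc(15) -> d = 37; heap: [0-18 ALLOC][19-36 ALLOC][37-51 ALLOC][52-53 FREE]
malloc(35): first-fit scan over [0-18 ALLOC][19-36 ALLOC][37-51 ALLOC][52-53 FREE] -> NULL

Answer: NULL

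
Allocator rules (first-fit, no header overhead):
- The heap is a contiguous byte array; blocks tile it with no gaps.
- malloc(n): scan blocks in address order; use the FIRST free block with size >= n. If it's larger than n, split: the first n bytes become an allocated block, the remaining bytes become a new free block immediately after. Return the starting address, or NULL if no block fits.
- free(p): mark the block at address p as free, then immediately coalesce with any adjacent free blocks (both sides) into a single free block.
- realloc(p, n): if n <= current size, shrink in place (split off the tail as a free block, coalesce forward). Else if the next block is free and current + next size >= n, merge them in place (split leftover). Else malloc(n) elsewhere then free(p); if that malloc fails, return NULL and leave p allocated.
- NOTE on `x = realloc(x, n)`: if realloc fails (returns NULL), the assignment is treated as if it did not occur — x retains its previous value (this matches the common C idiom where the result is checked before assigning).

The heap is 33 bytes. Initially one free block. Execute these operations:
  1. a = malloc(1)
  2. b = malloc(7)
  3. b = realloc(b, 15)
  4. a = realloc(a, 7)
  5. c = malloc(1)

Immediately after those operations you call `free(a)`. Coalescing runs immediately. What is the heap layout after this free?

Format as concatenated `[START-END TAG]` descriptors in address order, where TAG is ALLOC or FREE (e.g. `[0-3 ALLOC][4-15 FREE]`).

Op 1: a = malloc(1) -> a = 0; heap: [0-0 ALLOC][1-32 FREE]
Op 2: b = malloc(7) -> b = 1; heap: [0-0 ALLOC][1-7 ALLOC][8-32 FREE]
Op 3: b = realloc(b, 15) -> b = 1; heap: [0-0 ALLOC][1-15 ALLOC][16-32 FREE]
Op 4: a = realloc(a, 7) -> a = 16; heap: [0-0 FREE][1-15 ALLOC][16-22 ALLOC][23-32 FREE]
Op 5: c = malloc(1) -> c = 0; heap: [0-0 ALLOC][1-15 ALLOC][16-22 ALLOC][23-32 FREE]
free(a): a = 16 -> block [16-22 ALLOC]; mark free, coalesce with adjacent free neighbors -> [0-0 ALLOC][1-15 ALLOC][16-32 FREE]

Answer: [0-0 ALLOC][1-15 ALLOC][16-32 FREE]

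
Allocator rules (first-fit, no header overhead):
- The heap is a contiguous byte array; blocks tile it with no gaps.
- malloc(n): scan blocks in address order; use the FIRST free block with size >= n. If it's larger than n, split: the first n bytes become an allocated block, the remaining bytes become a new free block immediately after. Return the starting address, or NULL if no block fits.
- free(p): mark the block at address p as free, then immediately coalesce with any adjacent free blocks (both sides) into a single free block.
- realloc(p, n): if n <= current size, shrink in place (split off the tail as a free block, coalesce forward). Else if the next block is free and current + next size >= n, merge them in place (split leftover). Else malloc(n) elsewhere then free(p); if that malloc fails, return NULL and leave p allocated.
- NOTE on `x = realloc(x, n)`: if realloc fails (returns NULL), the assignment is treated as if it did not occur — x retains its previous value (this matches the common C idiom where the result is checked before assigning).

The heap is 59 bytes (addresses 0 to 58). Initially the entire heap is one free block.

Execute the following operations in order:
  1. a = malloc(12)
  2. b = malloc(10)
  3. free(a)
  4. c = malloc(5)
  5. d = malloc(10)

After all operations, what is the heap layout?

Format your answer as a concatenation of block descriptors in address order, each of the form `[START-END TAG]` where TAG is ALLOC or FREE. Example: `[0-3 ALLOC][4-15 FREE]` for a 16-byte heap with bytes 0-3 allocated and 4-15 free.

Answer: [0-4 ALLOC][5-11 FREE][12-21 ALLOC][22-31 ALLOC][32-58 FREE]

Derivation:
Op 1: a = malloc(12) -> a = 0; heap: [0-11 ALLOC][12-58 FREE]
Op 2: b = malloc(10) -> b = 12; heap: [0-11 ALLOC][12-21 ALLOC][22-58 FREE]
Op 3: free(a) -> (freed a); heap: [0-11 FREE][12-21 ALLOC][22-58 FREE]
Op 4: c = malloc(5) -> c = 0; heap: [0-4 ALLOC][5-11 FREE][12-21 ALLOC][22-58 FREE]
Op 5: d = malloc(10) -> d = 22; heap: [0-4 ALLOC][5-11 FREE][12-21 ALLOC][22-31 ALLOC][32-58 FREE]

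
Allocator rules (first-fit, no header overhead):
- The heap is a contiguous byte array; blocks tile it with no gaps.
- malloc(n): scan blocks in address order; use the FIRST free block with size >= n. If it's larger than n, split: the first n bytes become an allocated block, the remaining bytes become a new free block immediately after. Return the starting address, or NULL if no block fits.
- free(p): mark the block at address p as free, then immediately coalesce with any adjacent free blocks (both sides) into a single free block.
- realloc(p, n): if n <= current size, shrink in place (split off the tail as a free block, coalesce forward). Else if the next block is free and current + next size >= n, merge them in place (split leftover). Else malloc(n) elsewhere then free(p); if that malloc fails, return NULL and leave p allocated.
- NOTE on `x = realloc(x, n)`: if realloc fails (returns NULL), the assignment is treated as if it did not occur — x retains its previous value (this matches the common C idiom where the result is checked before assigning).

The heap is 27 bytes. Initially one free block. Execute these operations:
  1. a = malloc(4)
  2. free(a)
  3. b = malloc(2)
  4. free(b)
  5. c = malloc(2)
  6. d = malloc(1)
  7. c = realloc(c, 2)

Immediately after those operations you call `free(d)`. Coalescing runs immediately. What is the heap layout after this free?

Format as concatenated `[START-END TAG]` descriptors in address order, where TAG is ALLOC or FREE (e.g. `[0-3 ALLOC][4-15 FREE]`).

Answer: [0-1 ALLOC][2-26 FREE]

Derivation:
Op 1: a = malloc(4) -> a = 0; heap: [0-3 ALLOC][4-26 FREE]
Op 2: free(a) -> (freed a); heap: [0-26 FREE]
Op 3: b = malloc(2) -> b = 0; heap: [0-1 ALLOC][2-26 FREE]
Op 4: free(b) -> (freed b); heap: [0-26 FREE]
Op 5: c = malloc(2) -> c = 0; heap: [0-1 ALLOC][2-26 FREE]
Op 6: d = malloc(1) -> d = 2; heap: [0-1 ALLOC][2-2 ALLOC][3-26 FREE]
Op 7: c = realloc(c, 2) -> c = 0; heap: [0-1 ALLOC][2-2 ALLOC][3-26 FREE]
free(d): d = 2 -> block [2-2 ALLOC]; mark free, coalesce with adjacent free neighbors -> [0-1 ALLOC][2-26 FREE]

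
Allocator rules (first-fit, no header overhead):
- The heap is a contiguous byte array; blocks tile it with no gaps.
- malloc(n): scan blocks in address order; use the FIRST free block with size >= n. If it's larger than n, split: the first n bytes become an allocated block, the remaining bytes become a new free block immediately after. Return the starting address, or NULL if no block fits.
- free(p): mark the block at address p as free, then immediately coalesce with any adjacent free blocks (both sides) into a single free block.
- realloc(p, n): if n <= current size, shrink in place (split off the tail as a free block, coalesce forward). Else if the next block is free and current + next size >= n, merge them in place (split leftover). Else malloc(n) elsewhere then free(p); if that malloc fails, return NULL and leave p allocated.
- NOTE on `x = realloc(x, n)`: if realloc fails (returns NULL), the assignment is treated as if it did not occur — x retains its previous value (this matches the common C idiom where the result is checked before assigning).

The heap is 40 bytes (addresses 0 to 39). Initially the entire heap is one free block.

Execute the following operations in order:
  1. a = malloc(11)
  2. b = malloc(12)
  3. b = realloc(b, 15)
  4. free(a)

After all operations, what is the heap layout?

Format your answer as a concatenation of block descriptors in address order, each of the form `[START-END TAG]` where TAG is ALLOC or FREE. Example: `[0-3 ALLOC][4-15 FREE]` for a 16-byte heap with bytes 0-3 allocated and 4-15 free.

Answer: [0-10 FREE][11-25 ALLOC][26-39 FREE]

Derivation:
Op 1: a = malloc(11) -> a = 0; heap: [0-10 ALLOC][11-39 FREE]
Op 2: b = malloc(12) -> b = 11; heap: [0-10 ALLOC][11-22 ALLOC][23-39 FREE]
Op 3: b = realloc(b, 15) -> b = 11; heap: [0-10 ALLOC][11-25 ALLOC][26-39 FREE]
Op 4: free(a) -> (freed a); heap: [0-10 FREE][11-25 ALLOC][26-39 FREE]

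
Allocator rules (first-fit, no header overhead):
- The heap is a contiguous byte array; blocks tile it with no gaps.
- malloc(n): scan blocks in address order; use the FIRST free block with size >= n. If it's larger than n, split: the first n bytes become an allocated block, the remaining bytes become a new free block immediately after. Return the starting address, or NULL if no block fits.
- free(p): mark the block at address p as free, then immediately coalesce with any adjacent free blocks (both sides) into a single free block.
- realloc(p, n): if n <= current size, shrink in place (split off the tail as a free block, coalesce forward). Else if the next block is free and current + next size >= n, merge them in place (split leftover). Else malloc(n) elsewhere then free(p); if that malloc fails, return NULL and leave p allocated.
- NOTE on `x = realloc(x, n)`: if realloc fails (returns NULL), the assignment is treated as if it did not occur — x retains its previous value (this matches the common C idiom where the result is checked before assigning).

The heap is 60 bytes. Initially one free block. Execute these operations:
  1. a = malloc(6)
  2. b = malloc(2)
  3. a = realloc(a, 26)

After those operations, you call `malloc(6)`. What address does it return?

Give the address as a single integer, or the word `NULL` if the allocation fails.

Op 1: a = malloc(6) -> a = 0; heap: [0-5 ALLOC][6-59 FREE]
Op 2: b = malloc(2) -> b = 6; heap: [0-5 ALLOC][6-7 ALLOC][8-59 FREE]
Op 3: a = realloc(a, 26) -> a = 8; heap: [0-5 FREE][6-7 ALLOC][8-33 ALLOC][34-59 FREE]
malloc(6): first-fit scan over [0-5 FREE][6-7 ALLOC][8-33 ALLOC][34-59 FREE] -> 0

Answer: 0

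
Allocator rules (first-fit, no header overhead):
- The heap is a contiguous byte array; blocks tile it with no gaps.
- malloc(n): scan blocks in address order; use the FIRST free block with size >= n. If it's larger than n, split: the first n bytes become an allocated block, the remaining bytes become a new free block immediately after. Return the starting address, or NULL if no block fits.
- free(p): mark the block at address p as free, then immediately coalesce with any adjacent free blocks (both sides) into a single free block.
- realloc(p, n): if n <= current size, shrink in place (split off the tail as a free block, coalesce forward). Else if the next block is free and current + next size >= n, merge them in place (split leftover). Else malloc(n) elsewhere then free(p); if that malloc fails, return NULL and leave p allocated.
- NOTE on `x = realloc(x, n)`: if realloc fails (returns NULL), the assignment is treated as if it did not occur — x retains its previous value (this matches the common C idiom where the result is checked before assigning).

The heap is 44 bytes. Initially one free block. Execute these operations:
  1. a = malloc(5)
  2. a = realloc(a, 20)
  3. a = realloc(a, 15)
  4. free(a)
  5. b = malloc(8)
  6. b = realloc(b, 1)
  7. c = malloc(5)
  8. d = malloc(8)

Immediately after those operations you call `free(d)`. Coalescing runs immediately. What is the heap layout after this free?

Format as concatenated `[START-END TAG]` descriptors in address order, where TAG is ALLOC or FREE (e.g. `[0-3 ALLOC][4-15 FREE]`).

Answer: [0-0 ALLOC][1-5 ALLOC][6-43 FREE]

Derivation:
Op 1: a = malloc(5) -> a = 0; heap: [0-4 ALLOC][5-43 FREE]
Op 2: a = realloc(a, 20) -> a = 0; heap: [0-19 ALLOC][20-43 FREE]
Op 3: a = realloc(a, 15) -> a = 0; heap: [0-14 ALLOC][15-43 FREE]
Op 4: free(a) -> (freed a); heap: [0-43 FREE]
Op 5: b = malloc(8) -> b = 0; heap: [0-7 ALLOC][8-43 FREE]
Op 6: b = realloc(b, 1) -> b = 0; heap: [0-0 ALLOC][1-43 FREE]
Op 7: c = malloc(5) -> c = 1; heap: [0-0 ALLOC][1-5 ALLOC][6-43 FREE]
Op 8: d = malloc(8) -> d = 6; heap: [0-0 ALLOC][1-5 ALLOC][6-13 ALLOC][14-43 FREE]
free(d): d = 6 -> block [6-13 ALLOC]; mark free, coalesce with adjacent free neighbors -> [0-0 ALLOC][1-5 ALLOC][6-43 FREE]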